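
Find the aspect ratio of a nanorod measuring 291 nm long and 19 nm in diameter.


Aspect ratio AR = length / diameter
AR = 291 / 19
AR = 15.32

15.32


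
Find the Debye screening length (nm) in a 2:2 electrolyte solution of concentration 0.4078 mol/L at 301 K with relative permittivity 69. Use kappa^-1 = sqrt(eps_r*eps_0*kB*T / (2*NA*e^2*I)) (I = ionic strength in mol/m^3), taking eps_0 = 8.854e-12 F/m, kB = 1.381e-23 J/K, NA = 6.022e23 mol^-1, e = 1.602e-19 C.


Ionic strength I = 0.4078 * 2^2 * 1000 = 1631.2 mol/m^3
kappa^-1 = sqrt(69 * 8.854e-12 * 1.381e-23 * 301 / (2 * 6.022e23 * (1.602e-19)^2 * 1631.2))
kappa^-1 = 0.224 nm

0.224


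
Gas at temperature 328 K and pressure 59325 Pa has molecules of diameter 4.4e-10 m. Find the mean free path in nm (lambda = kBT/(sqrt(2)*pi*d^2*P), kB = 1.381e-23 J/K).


Mean free path: lambda = kB*T / (sqrt(2) * pi * d^2 * P)
lambda = 1.381e-23 * 328 / (sqrt(2) * pi * (4.4e-10)^2 * 59325)
lambda = 8.87686e-08 m
lambda = 88.77 nm

88.77


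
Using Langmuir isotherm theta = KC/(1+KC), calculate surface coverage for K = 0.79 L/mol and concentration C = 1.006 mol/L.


Langmuir isotherm: theta = K*C / (1 + K*C)
K*C = 0.79 * 1.006 = 0.79474
theta = 0.79474 / (1 + 0.79474) = 0.79474 / 1.79474
theta = 0.4428

0.4428


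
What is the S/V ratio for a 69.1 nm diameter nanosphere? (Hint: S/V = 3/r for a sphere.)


Radius r = 69.1/2 = 34.55 nm
S/V = 3 / r = 3 / 34.55
S/V = 0.0868 nm^-1

0.0868


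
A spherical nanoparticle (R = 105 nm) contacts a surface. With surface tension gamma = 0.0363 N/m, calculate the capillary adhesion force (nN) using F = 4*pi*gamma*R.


Convert radius: R = 105 nm = 1.05e-07 m
F = 4 * pi * gamma * R
F = 4 * pi * 0.0363 * 1.05e-07
F = 4.78967e-08 N = 47.8967 nN

47.8967


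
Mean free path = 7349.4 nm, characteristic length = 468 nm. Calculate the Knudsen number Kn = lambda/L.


Knudsen number Kn = lambda / L
Kn = 7349.4 / 468
Kn = 15.7038

15.7038


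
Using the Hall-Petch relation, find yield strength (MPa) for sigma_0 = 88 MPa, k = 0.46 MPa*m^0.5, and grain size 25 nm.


d = 25 nm = 2.5e-08 m
sqrt(d) = 0.0001581139
Hall-Petch contribution = k / sqrt(d) = 0.46 / 0.0001581139 = 2909.3 MPa
sigma = sigma_0 + k/sqrt(d) = 88 + 2909.3 = 2997.3 MPa

2997.3


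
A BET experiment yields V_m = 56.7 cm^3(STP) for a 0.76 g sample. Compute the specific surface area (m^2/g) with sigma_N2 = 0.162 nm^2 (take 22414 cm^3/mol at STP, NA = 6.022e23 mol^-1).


Number of moles in monolayer = V_m / 22414 = 56.7 / 22414 = 0.00252967
Number of molecules = moles * NA = 0.00252967 * 6.022e23
SA = molecules * sigma / mass
SA = (56.7 / 22414) * 6.022e23 * 0.162e-18 / 0.76
SA = 324.7 m^2/g

324.7


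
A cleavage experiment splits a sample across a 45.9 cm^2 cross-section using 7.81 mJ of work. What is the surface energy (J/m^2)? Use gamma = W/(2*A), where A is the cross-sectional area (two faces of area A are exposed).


Convert: A = 45.9 cm^2 = 0.00459 m^2, W = 7.81 mJ = 0.00781 J
Cleaving exposes two faces of area A, so total new surface = 2*A and gamma = W / (2*A)
gamma = 0.00781 / (2 * 0.00459)
gamma = 0.851 J/m^2

0.851


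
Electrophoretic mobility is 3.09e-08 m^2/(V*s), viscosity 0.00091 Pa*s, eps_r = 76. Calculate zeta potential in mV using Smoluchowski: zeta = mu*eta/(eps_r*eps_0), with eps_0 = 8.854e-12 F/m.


Smoluchowski equation: zeta = mu * eta / (eps_r * eps_0)
zeta = 3.09e-08 * 0.00091 / (76 * 8.854e-12)
zeta = 0.041788 V = 41.79 mV

41.79


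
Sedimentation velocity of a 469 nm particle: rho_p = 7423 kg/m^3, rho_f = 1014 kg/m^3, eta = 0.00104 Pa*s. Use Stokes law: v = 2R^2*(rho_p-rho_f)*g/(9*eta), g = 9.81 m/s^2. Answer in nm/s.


Radius R = 469/2 nm = 2.345e-07 m
Density difference = 7423 - 1014 = 6409 kg/m^3
v = 2 * R^2 * (rho_p - rho_f) * g / (9 * eta)
v = 2 * (2.345e-07)^2 * 6409 * 9.81 / (9 * 0.00104)
v = 7.38753e-07 m/s = 738.7528 nm/s

738.7528


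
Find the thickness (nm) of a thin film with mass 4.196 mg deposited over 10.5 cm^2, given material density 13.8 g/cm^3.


Convert: m = 4.196 mg = 4.1960e-06 kg, A = 10.5 cm^2 = 1.0500e-03 m^2, rho = 13.8 g/cm^3 = 13800 kg/m^3
t = m / (A * rho)
t = 4.1960e-06 / (1.0500e-03 * 13800)
t = 2.8958e-07 m = 289.6 nm

289.6


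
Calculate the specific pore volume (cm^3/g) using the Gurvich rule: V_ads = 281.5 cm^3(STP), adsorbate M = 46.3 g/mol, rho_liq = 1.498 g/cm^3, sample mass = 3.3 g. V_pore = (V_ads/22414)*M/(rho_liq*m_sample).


Moles adsorbed n = V_ads / 22414 = 281.5 / 22414 = 1.255911e-02 mol
Liquid volume V_liq = n * M / rho_liq = 1.255911e-02 * 46.3 / 1.498 = 0.38818 cm^3
Specific pore volume V_pore = V_liq / m_sample = 0.38818 / 3.3
V_pore = 0.1176 cm^3/g

0.1176


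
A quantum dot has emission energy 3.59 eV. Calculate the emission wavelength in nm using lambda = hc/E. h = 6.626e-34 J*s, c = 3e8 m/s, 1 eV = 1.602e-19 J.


Convert energy: E = 3.59 eV = 3.59 * 1.602e-19 = 5.75118e-19 J
lambda = h*c / E = 6.626e-34 * 3e8 / 5.75118e-19
lambda = 3.45633e-07 m = 345.6 nm

345.6


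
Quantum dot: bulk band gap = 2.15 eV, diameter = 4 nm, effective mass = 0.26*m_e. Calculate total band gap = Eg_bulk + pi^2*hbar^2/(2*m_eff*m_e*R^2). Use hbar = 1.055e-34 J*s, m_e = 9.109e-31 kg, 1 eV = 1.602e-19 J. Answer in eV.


Radius R = 4/2 nm = 2e-09 m
Confinement energy dE = pi^2 * hbar^2 / (2 * m_eff * m_e * R^2)
dE = pi^2 * (1.055e-34)^2 / (2 * 0.26 * 9.109e-31 * (2e-09)^2) J, divided by 1.602e-19 J/eV
dE = 0.3619 eV
Total band gap = E_g(bulk) + dE = 2.15 + 0.3619 = 2.5119 eV

2.5119


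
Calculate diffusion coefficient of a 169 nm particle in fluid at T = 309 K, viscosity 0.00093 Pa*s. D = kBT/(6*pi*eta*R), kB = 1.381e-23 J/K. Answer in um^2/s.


Radius R = 169/2 = 84.5 nm = 8.45e-08 m
D = kB*T / (6*pi*eta*R)
D = 1.381e-23 * 309 / (6 * pi * 0.00093 * 8.45e-08)
D = 2.88079e-12 m^2/s = 2.881 um^2/s

2.881


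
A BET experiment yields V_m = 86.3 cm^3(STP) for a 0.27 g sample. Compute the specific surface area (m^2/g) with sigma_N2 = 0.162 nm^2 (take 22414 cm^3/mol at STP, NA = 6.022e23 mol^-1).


Number of moles in monolayer = V_m / 22414 = 86.3 / 22414 = 0.00385027
Number of molecules = moles * NA = 0.00385027 * 6.022e23
SA = molecules * sigma / mass
SA = (86.3 / 22414) * 6.022e23 * 0.162e-18 / 0.27
SA = 1391.2 m^2/g

1391.2


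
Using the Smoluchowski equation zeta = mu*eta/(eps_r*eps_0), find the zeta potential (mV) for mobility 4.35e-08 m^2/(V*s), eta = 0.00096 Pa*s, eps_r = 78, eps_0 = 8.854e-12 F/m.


Smoluchowski equation: zeta = mu * eta / (eps_r * eps_0)
zeta = 4.35e-08 * 0.00096 / (78 * 8.854e-12)
zeta = 0.060468 V = 60.47 mV

60.47


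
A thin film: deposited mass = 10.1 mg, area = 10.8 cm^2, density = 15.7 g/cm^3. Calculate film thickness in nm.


Convert: m = 10.1 mg = 1.0100e-05 kg, A = 10.8 cm^2 = 1.0800e-03 m^2, rho = 15.7 g/cm^3 = 15700 kg/m^3
t = m / (A * rho)
t = 1.0100e-05 / (1.0800e-03 * 15700)
t = 5.9566e-07 m = 595.7 nm

595.7


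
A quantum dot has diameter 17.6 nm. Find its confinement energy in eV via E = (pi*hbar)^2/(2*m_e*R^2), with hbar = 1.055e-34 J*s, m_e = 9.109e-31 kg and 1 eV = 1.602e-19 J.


Radius R = 17.6/2 = 8.8 nm = 8.8e-09 m
E = (pi * 1.055e-34)^2 / (2 * 9.109e-31 * (8.8e-09)^2)
E(J) = 7.78643e-22
E = E(J) / 1.602e-19 = 0.0049 eV

0.0049


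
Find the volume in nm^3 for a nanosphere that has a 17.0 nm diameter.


Radius r = 17.0/2 = 8.5 nm
Volume V = (4/3) * pi * r^3
V = (4/3) * pi * (8.5)^3
V = 2572.44 nm^3

2572.44


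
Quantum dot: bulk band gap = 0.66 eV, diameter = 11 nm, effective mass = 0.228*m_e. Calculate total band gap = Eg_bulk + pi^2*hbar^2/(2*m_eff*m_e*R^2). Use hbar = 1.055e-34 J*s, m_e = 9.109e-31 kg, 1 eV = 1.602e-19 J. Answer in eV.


Radius R = 11/2 nm = 5.5e-09 m
Confinement energy dE = pi^2 * hbar^2 / (2 * m_eff * m_e * R^2)
dE = pi^2 * (1.055e-34)^2 / (2 * 0.228 * 9.109e-31 * (5.5e-09)^2) J, divided by 1.602e-19 J/eV
dE = 0.0546 eV
Total band gap = E_g(bulk) + dE = 0.66 + 0.0546 = 0.7146 eV

0.7146


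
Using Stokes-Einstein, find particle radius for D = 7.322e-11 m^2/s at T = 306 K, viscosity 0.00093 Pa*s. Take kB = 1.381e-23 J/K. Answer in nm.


Stokes-Einstein: R = kB*T / (6*pi*eta*D)
R = 1.381e-23 * 306 / (6 * pi * 0.00093 * 7.322e-11)
R = 3.29231e-09 m = 3.29 nm

3.29


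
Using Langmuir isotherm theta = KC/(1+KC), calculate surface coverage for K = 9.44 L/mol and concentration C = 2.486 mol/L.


Langmuir isotherm: theta = K*C / (1 + K*C)
K*C = 9.44 * 2.486 = 23.46784
theta = 23.46784 / (1 + 23.46784) = 23.46784 / 24.46784
theta = 0.9591

0.9591


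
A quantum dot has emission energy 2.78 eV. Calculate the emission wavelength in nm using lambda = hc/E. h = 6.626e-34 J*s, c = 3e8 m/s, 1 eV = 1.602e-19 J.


Convert energy: E = 2.78 eV = 2.78 * 1.602e-19 = 4.45356e-19 J
lambda = h*c / E = 6.626e-34 * 3e8 / 4.45356e-19
lambda = 4.4634e-07 m = 446.3 nm

446.3


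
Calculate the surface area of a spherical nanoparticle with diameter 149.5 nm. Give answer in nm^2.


Radius r = 149.5/2 = 74.75 nm
Surface area SA = 4 * pi * r^2
SA = 4 * pi * (74.75)^2
SA = 70215.38 nm^2

70215.38


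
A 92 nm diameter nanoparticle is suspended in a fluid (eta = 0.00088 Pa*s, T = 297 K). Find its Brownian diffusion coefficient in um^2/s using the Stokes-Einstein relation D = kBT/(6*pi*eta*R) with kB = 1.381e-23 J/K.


Radius R = 92/2 = 46 nm = 4.6e-08 m
D = kB*T / (6*pi*eta*R)
D = 1.381e-23 * 297 / (6 * pi * 0.00088 * 4.6e-08)
D = 5.37537e-12 m^2/s = 5.375 um^2/s

5.375


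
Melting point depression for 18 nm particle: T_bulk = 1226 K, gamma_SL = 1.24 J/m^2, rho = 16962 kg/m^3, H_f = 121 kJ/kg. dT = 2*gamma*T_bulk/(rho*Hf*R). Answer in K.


Radius R = 18/2 = 9 nm = 9e-09 m
Convert H_f = 121 kJ/kg = 121000 J/kg
dT = 2 * gamma_SL * T_bulk / (rho * H_f * R)
dT = 2 * 1.24 * 1226 / (16962 * 121000 * 9e-09)
dT = 164.6 K

164.6


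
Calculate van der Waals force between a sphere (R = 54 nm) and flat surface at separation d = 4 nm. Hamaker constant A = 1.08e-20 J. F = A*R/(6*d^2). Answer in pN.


Convert to SI: R = 54 nm = 5.4e-08 m, d = 4 nm = 4e-09 m
F = A * R / (6 * d^2)
F = 1.08e-20 * 5.4e-08 / (6 * (4e-09)^2)
F = 6.075e-12 N = 6.075 pN

6.075


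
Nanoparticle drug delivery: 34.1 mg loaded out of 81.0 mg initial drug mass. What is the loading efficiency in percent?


Drug loading efficiency = (drug loaded / drug initial) * 100
DLE = 34.1 / 81.0 * 100
DLE = 0.421 * 100
DLE = 42.1%

42.1


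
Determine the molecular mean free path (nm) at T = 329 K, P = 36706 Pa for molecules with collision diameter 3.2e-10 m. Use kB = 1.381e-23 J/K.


Mean free path: lambda = kB*T / (sqrt(2) * pi * d^2 * P)
lambda = 1.381e-23 * 329 / (sqrt(2) * pi * (3.2e-10)^2 * 36706)
lambda = 2.72074e-07 m
lambda = 272.07 nm

272.07


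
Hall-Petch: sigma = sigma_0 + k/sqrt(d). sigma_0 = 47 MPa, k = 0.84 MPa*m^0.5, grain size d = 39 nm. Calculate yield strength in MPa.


d = 39 nm = 3.9e-08 m
sqrt(d) = 0.0001974842
Hall-Petch contribution = k / sqrt(d) = 0.84 / 0.0001974842 = 4253.5 MPa
sigma = sigma_0 + k/sqrt(d) = 47 + 4253.5 = 4300.5 MPa

4300.5


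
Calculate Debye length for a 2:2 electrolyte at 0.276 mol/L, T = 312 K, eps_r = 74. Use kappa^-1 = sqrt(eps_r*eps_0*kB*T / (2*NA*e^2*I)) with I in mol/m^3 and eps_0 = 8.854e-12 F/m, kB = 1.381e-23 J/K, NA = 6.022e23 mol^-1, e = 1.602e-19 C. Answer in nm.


Ionic strength I = 0.276 * 2^2 * 1000 = 1104 mol/m^3
kappa^-1 = sqrt(74 * 8.854e-12 * 1.381e-23 * 312 / (2 * 6.022e23 * (1.602e-19)^2 * 1104))
kappa^-1 = 0.288 nm

0.288


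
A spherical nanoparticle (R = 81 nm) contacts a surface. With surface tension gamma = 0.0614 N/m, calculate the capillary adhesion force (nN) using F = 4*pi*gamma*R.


Convert radius: R = 81 nm = 8.1e-08 m
F = 4 * pi * gamma * R
F = 4 * pi * 0.0614 * 8.1e-08
F = 6.24976e-08 N = 62.4976 nN

62.4976


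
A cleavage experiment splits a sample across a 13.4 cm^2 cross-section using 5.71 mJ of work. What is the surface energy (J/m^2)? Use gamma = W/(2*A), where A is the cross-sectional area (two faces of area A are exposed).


Convert: A = 13.4 cm^2 = 0.00134 m^2, W = 5.71 mJ = 0.00571 J
Cleaving exposes two faces of area A, so total new surface = 2*A and gamma = W / (2*A)
gamma = 0.00571 / (2 * 0.00134)
gamma = 2.131 J/m^2

2.131


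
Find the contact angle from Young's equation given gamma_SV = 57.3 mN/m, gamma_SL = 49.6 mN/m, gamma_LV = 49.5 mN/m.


cos(theta) = (gamma_SV - gamma_SL) / gamma_LV
cos(theta) = (57.3 - 49.6) / 49.5
cos(theta) = 0.155556
theta = arccos(0.155556) = 81.05 degrees

81.05


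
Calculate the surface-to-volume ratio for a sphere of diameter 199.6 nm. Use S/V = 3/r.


Radius r = 199.6/2 = 99.8 nm
S/V = 3 / r = 3 / 99.8
S/V = 0.0301 nm^-1

0.0301


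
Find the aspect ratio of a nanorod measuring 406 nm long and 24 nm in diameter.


Aspect ratio AR = length / diameter
AR = 406 / 24
AR = 16.92

16.92


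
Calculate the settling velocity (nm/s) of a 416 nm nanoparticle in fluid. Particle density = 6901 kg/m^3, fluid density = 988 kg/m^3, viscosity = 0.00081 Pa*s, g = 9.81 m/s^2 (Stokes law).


Radius R = 416/2 nm = 2.08e-07 m
Density difference = 6901 - 988 = 5913 kg/m^3
v = 2 * R^2 * (rho_p - rho_f) * g / (9 * eta)
v = 2 * (2.08e-07)^2 * 5913 * 9.81 / (9 * 0.00081)
v = 6.88503e-07 m/s = 688.5033 nm/s

688.5033


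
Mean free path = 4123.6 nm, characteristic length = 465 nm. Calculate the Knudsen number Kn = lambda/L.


Knudsen number Kn = lambda / L
Kn = 4123.6 / 465
Kn = 8.868

8.868


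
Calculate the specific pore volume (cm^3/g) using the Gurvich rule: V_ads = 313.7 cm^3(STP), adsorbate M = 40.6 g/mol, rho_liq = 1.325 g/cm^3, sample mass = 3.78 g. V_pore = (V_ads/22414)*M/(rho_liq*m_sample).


Moles adsorbed n = V_ads / 22414 = 313.7 / 22414 = 1.399572e-02 mol
Liquid volume V_liq = n * M / rho_liq = 1.399572e-02 * 40.6 / 1.325 = 0.42885 cm^3
Specific pore volume V_pore = V_liq / m_sample = 0.42885 / 3.78
V_pore = 0.1135 cm^3/g

0.1135


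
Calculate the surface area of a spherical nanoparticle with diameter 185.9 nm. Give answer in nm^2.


Radius r = 185.9/2 = 92.95 nm
Surface area SA = 4 * pi * r^2
SA = 4 * pi * (92.95)^2
SA = 108569.7 nm^2

108569.7


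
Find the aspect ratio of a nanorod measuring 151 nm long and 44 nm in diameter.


Aspect ratio AR = length / diameter
AR = 151 / 44
AR = 3.43

3.43


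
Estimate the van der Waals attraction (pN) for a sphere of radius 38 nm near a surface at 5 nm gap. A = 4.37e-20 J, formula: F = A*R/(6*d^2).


Convert to SI: R = 38 nm = 3.8e-08 m, d = 5 nm = 5e-09 m
F = A * R / (6 * d^2)
F = 4.37e-20 * 3.8e-08 / (6 * (5e-09)^2)
F = 1.10707e-11 N = 11.071 pN

11.071


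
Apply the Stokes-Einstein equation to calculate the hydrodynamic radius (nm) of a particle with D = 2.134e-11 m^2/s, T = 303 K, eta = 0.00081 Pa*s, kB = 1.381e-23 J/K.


Stokes-Einstein: R = kB*T / (6*pi*eta*D)
R = 1.381e-23 * 303 / (6 * pi * 0.00081 * 2.134e-11)
R = 1.28427e-08 m = 12.84 nm

12.84


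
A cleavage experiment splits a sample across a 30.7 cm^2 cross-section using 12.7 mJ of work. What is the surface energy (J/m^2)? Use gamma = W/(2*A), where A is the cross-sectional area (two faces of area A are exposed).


Convert: A = 30.7 cm^2 = 0.00307 m^2, W = 12.7 mJ = 0.0127 J
Cleaving exposes two faces of area A, so total new surface = 2*A and gamma = W / (2*A)
gamma = 0.0127 / (2 * 0.00307)
gamma = 2.068 J/m^2

2.068


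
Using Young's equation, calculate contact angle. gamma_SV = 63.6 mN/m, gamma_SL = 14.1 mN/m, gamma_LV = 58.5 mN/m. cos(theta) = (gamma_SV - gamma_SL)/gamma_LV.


cos(theta) = (gamma_SV - gamma_SL) / gamma_LV
cos(theta) = (63.6 - 14.1) / 58.5
cos(theta) = 0.846154
theta = arccos(0.846154) = 32.2 degrees

32.2


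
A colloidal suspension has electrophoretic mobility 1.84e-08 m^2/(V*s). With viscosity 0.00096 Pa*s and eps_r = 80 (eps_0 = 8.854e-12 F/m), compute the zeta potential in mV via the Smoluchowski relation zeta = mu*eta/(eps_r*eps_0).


Smoluchowski equation: zeta = mu * eta / (eps_r * eps_0)
zeta = 1.84e-08 * 0.00096 / (80 * 8.854e-12)
zeta = 0.024938 V = 24.94 mV

24.94


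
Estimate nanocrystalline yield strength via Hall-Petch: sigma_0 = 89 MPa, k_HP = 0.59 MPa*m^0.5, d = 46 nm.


d = 46 nm = 4.6e-08 m
sqrt(d) = 0.0002144761
Hall-Petch contribution = k / sqrt(d) = 0.59 / 0.0002144761 = 2750.9 MPa
sigma = sigma_0 + k/sqrt(d) = 89 + 2750.9 = 2839.9 MPa

2839.9


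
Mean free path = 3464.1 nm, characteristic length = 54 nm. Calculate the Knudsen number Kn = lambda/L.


Knudsen number Kn = lambda / L
Kn = 3464.1 / 54
Kn = 64.15

64.15


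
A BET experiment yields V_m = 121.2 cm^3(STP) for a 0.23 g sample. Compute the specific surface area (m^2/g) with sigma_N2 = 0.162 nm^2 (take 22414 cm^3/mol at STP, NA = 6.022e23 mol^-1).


Number of moles in monolayer = V_m / 22414 = 121.2 / 22414 = 0.00540733
Number of molecules = moles * NA = 0.00540733 * 6.022e23
SA = molecules * sigma / mass
SA = (121.2 / 22414) * 6.022e23 * 0.162e-18 / 0.23
SA = 2293.6 m^2/g

2293.6


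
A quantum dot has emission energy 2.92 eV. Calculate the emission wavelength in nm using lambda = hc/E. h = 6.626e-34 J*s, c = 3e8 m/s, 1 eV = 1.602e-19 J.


Convert energy: E = 2.92 eV = 2.92 * 1.602e-19 = 4.67784e-19 J
lambda = h*c / E = 6.626e-34 * 3e8 / 4.67784e-19
lambda = 4.2494e-07 m = 424.9 nm

424.9


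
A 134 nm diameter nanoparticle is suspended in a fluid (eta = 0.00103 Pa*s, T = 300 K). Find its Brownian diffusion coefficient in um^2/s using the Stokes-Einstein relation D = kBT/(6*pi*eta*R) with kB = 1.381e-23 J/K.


Radius R = 134/2 = 67 nm = 6.7e-08 m
D = kB*T / (6*pi*eta*R)
D = 1.381e-23 * 300 / (6 * pi * 0.00103 * 6.7e-08)
D = 3.18494e-12 m^2/s = 3.185 um^2/s

3.185


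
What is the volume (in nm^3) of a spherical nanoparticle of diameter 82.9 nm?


Radius r = 82.9/2 = 41.45 nm
Volume V = (4/3) * pi * r^3
V = (4/3) * pi * (41.45)^3
V = 298306.15 nm^3

298306.15


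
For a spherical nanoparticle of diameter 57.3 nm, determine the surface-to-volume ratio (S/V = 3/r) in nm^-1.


Radius r = 57.3/2 = 28.65 nm
S/V = 3 / r = 3 / 28.65
S/V = 0.1047 nm^-1

0.1047


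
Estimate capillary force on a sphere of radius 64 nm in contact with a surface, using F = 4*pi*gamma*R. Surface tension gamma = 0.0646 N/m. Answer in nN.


Convert radius: R = 64 nm = 6.4e-08 m
F = 4 * pi * gamma * R
F = 4 * pi * 0.0646 * 6.4e-08
F = 5.19544e-08 N = 51.9544 nN

51.9544


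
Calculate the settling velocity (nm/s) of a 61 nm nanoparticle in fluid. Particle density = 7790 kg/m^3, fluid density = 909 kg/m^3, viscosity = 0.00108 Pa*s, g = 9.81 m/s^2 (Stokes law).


Radius R = 61/2 nm = 3.05e-08 m
Density difference = 7790 - 909 = 6881 kg/m^3
v = 2 * R^2 * (rho_p - rho_f) * g / (9 * eta)
v = 2 * (3.05e-08)^2 * 6881 * 9.81 / (9 * 0.00108)
v = 1.29206e-08 m/s = 12.9206 nm/s

12.9206


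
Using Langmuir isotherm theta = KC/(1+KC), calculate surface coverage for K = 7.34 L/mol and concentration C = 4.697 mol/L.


Langmuir isotherm: theta = K*C / (1 + K*C)
K*C = 7.34 * 4.697 = 34.47598
theta = 34.47598 / (1 + 34.47598) = 34.47598 / 35.47598
theta = 0.9718

0.9718


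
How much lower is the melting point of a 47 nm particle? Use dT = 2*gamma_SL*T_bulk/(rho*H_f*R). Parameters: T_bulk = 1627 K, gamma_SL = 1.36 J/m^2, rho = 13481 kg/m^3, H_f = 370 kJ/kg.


Radius R = 47/2 = 23.5 nm = 2.35e-08 m
Convert H_f = 370 kJ/kg = 370000 J/kg
dT = 2 * gamma_SL * T_bulk / (rho * H_f * R)
dT = 2 * 1.36 * 1627 / (13481 * 370000 * 2.35e-08)
dT = 37.8 K

37.8


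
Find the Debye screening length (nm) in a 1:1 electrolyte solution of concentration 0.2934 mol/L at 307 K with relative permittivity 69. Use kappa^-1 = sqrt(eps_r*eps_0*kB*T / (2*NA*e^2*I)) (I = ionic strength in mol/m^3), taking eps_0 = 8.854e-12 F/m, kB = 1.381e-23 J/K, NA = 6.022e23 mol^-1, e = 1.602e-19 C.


Ionic strength I = 0.2934 * 1^2 * 1000 = 293.4 mol/m^3
kappa^-1 = sqrt(69 * 8.854e-12 * 1.381e-23 * 307 / (2 * 6.022e23 * (1.602e-19)^2 * 293.4))
kappa^-1 = 0.534 nm

0.534


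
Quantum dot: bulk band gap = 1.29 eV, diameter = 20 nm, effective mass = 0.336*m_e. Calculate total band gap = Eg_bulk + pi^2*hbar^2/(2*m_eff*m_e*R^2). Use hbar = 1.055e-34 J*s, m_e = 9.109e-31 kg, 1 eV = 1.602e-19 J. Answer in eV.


Radius R = 20/2 nm = 1e-08 m
Confinement energy dE = pi^2 * hbar^2 / (2 * m_eff * m_e * R^2)
dE = pi^2 * (1.055e-34)^2 / (2 * 0.336 * 9.109e-31 * (1e-08)^2) J, divided by 1.602e-19 J/eV
dE = 0.0112 eV
Total band gap = E_g(bulk) + dE = 1.29 + 0.0112 = 1.3012 eV

1.3012


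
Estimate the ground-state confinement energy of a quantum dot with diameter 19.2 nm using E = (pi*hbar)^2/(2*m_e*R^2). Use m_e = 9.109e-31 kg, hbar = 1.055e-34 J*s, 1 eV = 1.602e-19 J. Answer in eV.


Radius R = 19.2/2 = 9.6 nm = 9.6e-09 m
E = (pi * 1.055e-34)^2 / (2 * 9.109e-31 * (9.6e-09)^2)
E(J) = 6.54277e-22
E = E(J) / 1.602e-19 = 0.0041 eV

0.0041


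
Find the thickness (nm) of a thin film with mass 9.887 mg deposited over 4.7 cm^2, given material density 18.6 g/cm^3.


Convert: m = 9.887 mg = 9.8870e-06 kg, A = 4.7 cm^2 = 4.7000e-04 m^2, rho = 18.6 g/cm^3 = 18600 kg/m^3
t = m / (A * rho)
t = 9.8870e-06 / (4.7000e-04 * 18600)
t = 1.1310e-06 m = 1131.0 nm

1131.0


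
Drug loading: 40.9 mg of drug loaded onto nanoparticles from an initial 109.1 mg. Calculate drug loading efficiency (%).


Drug loading efficiency = (drug loaded / drug initial) * 100
DLE = 40.9 / 109.1 * 100
DLE = 0.3749 * 100
DLE = 37.49%

37.49


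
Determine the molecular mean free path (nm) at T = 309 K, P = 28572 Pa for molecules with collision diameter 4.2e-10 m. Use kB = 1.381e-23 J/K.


Mean free path: lambda = kB*T / (sqrt(2) * pi * d^2 * P)
lambda = 1.381e-23 * 309 / (sqrt(2) * pi * (4.2e-10)^2 * 28572)
lambda = 1.90567e-07 m
lambda = 190.57 nm

190.57


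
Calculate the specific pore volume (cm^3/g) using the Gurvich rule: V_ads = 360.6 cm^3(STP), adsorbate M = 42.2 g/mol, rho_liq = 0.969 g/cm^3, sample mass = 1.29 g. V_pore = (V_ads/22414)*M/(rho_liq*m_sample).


Moles adsorbed n = V_ads / 22414 = 360.6 / 22414 = 1.608816e-02 mol
Liquid volume V_liq = n * M / rho_liq = 1.608816e-02 * 42.2 / 0.969 = 0.70064 cm^3
Specific pore volume V_pore = V_liq / m_sample = 0.70064 / 1.29
V_pore = 0.5431 cm^3/g

0.5431


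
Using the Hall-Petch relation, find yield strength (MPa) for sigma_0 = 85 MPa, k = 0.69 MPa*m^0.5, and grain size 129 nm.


d = 129 nm = 1.29e-07 m
sqrt(d) = 0.0003591657
Hall-Petch contribution = k / sqrt(d) = 0.69 / 0.0003591657 = 1921.1 MPa
sigma = sigma_0 + k/sqrt(d) = 85 + 1921.1 = 2006.1 MPa

2006.1


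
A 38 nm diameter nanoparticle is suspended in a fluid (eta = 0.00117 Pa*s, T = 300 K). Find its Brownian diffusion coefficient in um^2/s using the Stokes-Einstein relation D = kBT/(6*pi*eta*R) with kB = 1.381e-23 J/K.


Radius R = 38/2 = 19 nm = 1.9e-08 m
D = kB*T / (6*pi*eta*R)
D = 1.381e-23 * 300 / (6 * pi * 0.00117 * 1.9e-08)
D = 9.88722e-12 m^2/s = 9.887 um^2/s

9.887


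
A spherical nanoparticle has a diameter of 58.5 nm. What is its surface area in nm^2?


Radius r = 58.5/2 = 29.25 nm
Surface area SA = 4 * pi * r^2
SA = 4 * pi * (29.25)^2
SA = 10751.32 nm^2

10751.32


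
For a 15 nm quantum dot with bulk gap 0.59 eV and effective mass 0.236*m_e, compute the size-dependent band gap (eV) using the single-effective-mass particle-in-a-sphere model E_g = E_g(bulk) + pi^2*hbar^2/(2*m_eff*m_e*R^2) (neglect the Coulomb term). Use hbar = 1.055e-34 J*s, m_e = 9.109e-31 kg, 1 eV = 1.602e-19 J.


Radius R = 15/2 nm = 7.5e-09 m
Confinement energy dE = pi^2 * hbar^2 / (2 * m_eff * m_e * R^2)
dE = pi^2 * (1.055e-34)^2 / (2 * 0.236 * 9.109e-31 * (7.5e-09)^2) J, divided by 1.602e-19 J/eV
dE = 0.0284 eV
Total band gap = E_g(bulk) + dE = 0.59 + 0.0284 = 0.6184 eV

0.6184


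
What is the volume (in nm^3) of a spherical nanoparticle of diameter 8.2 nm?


Radius r = 8.2/2 = 4.1 nm
Volume V = (4/3) * pi * r^3
V = (4/3) * pi * (4.1)^3
V = 288.7 nm^3

288.7


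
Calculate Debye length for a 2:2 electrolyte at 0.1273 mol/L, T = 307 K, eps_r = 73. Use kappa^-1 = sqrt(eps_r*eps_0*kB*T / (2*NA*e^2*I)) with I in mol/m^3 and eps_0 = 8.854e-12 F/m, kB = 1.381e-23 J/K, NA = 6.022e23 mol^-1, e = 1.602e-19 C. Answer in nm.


Ionic strength I = 0.1273 * 2^2 * 1000 = 509.2 mol/m^3
kappa^-1 = sqrt(73 * 8.854e-12 * 1.381e-23 * 307 / (2 * 6.022e23 * (1.602e-19)^2 * 509.2))
kappa^-1 = 0.417 nm

0.417


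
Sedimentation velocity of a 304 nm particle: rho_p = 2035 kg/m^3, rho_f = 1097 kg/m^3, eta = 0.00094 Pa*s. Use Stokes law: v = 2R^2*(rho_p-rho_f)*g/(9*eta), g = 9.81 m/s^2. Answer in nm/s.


Radius R = 304/2 nm = 1.52e-07 m
Density difference = 2035 - 1097 = 938 kg/m^3
v = 2 * R^2 * (rho_p - rho_f) * g / (9 * eta)
v = 2 * (1.52e-07)^2 * 938 * 9.81 / (9 * 0.00094)
v = 5.02596e-08 m/s = 50.2596 nm/s

50.2596


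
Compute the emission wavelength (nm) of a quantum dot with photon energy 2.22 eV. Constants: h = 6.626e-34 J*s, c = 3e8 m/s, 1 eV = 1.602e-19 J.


Convert energy: E = 2.22 eV = 2.22 * 1.602e-19 = 3.55644e-19 J
lambda = h*c / E = 6.626e-34 * 3e8 / 3.55644e-19
lambda = 5.5893e-07 m = 558.9 nm

558.9


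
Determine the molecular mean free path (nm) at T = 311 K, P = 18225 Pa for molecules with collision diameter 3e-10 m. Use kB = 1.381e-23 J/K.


Mean free path: lambda = kB*T / (sqrt(2) * pi * d^2 * P)
lambda = 1.381e-23 * 311 / (sqrt(2) * pi * (3e-10)^2 * 18225)
lambda = 5.89358e-07 m
lambda = 589.36 nm

589.36


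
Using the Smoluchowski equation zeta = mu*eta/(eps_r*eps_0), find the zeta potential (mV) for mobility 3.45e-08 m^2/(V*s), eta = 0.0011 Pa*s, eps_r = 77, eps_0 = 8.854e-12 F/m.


Smoluchowski equation: zeta = mu * eta / (eps_r * eps_0)
zeta = 3.45e-08 * 0.0011 / (77 * 8.854e-12)
zeta = 0.055665 V = 55.66 mV

55.66


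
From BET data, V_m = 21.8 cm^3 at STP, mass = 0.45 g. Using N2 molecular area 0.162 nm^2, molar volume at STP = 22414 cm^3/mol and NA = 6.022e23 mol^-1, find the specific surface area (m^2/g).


Number of moles in monolayer = V_m / 22414 = 21.8 / 22414 = 0.00097261
Number of molecules = moles * NA = 0.00097261 * 6.022e23
SA = molecules * sigma / mass
SA = (21.8 / 22414) * 6.022e23 * 0.162e-18 / 0.45
SA = 210.9 m^2/g

210.9


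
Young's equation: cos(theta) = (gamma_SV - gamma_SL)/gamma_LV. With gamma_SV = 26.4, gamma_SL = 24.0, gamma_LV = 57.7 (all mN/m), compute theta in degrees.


cos(theta) = (gamma_SV - gamma_SL) / gamma_LV
cos(theta) = (26.4 - 24.0) / 57.7
cos(theta) = 0.041594
theta = arccos(0.041594) = 87.62 degrees

87.62


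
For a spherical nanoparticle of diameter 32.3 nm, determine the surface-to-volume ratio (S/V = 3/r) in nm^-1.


Radius r = 32.3/2 = 16.15 nm
S/V = 3 / r = 3 / 16.15
S/V = 0.1858 nm^-1

0.1858


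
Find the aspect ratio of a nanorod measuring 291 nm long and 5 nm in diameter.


Aspect ratio AR = length / diameter
AR = 291 / 5
AR = 58.2

58.2


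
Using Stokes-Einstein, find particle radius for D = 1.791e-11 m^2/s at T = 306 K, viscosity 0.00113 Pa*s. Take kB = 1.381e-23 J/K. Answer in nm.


Stokes-Einstein: R = kB*T / (6*pi*eta*D)
R = 1.381e-23 * 306 / (6 * pi * 0.00113 * 1.791e-11)
R = 1.10775e-08 m = 11.08 nm

11.08


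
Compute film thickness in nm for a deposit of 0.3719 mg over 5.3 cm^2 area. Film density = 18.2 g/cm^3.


Convert: m = 0.3719 mg = 3.7190e-07 kg, A = 5.3 cm^2 = 5.3000e-04 m^2, rho = 18.2 g/cm^3 = 18200 kg/m^3
t = m / (A * rho)
t = 3.7190e-07 / (5.3000e-04 * 18200)
t = 3.8555e-08 m = 38.6 nm

38.6


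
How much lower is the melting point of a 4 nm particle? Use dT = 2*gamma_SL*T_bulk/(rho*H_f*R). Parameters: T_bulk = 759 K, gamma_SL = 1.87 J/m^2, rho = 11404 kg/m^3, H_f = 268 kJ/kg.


Radius R = 4/2 = 2 nm = 2e-09 m
Convert H_f = 268 kJ/kg = 268000 J/kg
dT = 2 * gamma_SL * T_bulk / (rho * H_f * R)
dT = 2 * 1.87 * 759 / (11404 * 268000 * 2e-09)
dT = 464.4 K

464.4


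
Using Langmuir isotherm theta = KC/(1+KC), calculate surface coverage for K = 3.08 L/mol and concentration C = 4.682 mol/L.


Langmuir isotherm: theta = K*C / (1 + K*C)
K*C = 3.08 * 4.682 = 14.42056
theta = 14.42056 / (1 + 14.42056) = 14.42056 / 15.42056
theta = 0.9352

0.9352


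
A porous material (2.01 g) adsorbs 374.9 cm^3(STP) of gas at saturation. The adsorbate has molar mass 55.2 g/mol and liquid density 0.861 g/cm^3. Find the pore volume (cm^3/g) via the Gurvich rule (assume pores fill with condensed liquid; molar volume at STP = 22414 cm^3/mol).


Moles adsorbed n = V_ads / 22414 = 374.9 / 22414 = 1.672615e-02 mol
Liquid volume V_liq = n * M / rho_liq = 1.672615e-02 * 55.2 / 0.861 = 1.07234 cm^3
Specific pore volume V_pore = V_liq / m_sample = 1.07234 / 2.01
V_pore = 0.5335 cm^3/g

0.5335


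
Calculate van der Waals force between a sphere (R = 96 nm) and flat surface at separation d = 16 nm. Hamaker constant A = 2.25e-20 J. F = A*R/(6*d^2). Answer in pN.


Convert to SI: R = 96 nm = 9.6e-08 m, d = 16 nm = 1.6e-08 m
F = A * R / (6 * d^2)
F = 2.25e-20 * 9.6e-08 / (6 * (1.6e-08)^2)
F = 1.40625e-12 N = 1.406 pN

1.406


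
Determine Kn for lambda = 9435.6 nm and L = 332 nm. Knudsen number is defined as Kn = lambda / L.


Knudsen number Kn = lambda / L
Kn = 9435.6 / 332
Kn = 28.4205

28.4205


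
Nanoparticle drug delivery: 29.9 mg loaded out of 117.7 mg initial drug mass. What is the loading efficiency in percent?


Drug loading efficiency = (drug loaded / drug initial) * 100
DLE = 29.9 / 117.7 * 100
DLE = 0.254 * 100
DLE = 25.4%

25.4


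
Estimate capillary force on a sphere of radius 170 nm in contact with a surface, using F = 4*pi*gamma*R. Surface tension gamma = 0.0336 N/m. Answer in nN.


Convert radius: R = 170 nm = 1.7e-07 m
F = 4 * pi * gamma * R
F = 4 * pi * 0.0336 * 1.7e-07
F = 7.17791e-08 N = 71.7791 nN

71.7791


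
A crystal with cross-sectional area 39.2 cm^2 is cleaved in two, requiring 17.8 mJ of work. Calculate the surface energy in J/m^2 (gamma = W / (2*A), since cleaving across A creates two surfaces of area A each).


Convert: A = 39.2 cm^2 = 0.00392 m^2, W = 17.8 mJ = 0.0178 J
Cleaving exposes two faces of area A, so total new surface = 2*A and gamma = W / (2*A)
gamma = 0.0178 / (2 * 0.00392)
gamma = 2.27 J/m^2

2.27


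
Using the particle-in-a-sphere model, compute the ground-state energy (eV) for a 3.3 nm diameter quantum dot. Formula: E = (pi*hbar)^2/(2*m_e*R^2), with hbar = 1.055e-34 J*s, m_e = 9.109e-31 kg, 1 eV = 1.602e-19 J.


Radius R = 3.3/2 = 1.65 nm = 1.65e-09 m
E = (pi * 1.055e-34)^2 / (2 * 9.109e-31 * (1.65e-09)^2)
E(J) = 2.21481e-20
E = E(J) / 1.602e-19 = 0.1383 eV

0.1383


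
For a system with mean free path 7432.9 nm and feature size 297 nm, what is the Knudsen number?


Knudsen number Kn = lambda / L
Kn = 7432.9 / 297
Kn = 25.0266

25.0266


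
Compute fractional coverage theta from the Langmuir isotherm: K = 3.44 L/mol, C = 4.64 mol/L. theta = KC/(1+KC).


Langmuir isotherm: theta = K*C / (1 + K*C)
K*C = 3.44 * 4.64 = 15.9616
theta = 15.9616 / (1 + 15.9616) = 15.9616 / 16.9616
theta = 0.941

0.941


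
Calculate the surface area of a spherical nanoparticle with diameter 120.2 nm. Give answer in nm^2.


Radius r = 120.2/2 = 60.1 nm
Surface area SA = 4 * pi * r^2
SA = 4 * pi * (60.1)^2
SA = 45389.86 nm^2

45389.86


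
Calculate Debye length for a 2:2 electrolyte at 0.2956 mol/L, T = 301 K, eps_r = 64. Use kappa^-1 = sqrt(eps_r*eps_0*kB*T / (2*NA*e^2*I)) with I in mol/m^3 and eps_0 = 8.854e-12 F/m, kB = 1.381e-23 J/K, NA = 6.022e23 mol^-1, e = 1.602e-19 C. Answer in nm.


Ionic strength I = 0.2956 * 2^2 * 1000 = 1182.4 mol/m^3
kappa^-1 = sqrt(64 * 8.854e-12 * 1.381e-23 * 301 / (2 * 6.022e23 * (1.602e-19)^2 * 1182.4))
kappa^-1 = 0.254 nm

0.254


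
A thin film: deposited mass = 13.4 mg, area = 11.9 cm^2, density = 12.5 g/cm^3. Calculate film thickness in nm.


Convert: m = 13.4 mg = 1.3400e-05 kg, A = 11.9 cm^2 = 1.1900e-03 m^2, rho = 12.5 g/cm^3 = 12500 kg/m^3
t = m / (A * rho)
t = 1.3400e-05 / (1.1900e-03 * 12500)
t = 9.0084e-07 m = 900.8 nm

900.8


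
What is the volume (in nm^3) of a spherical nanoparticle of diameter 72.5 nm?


Radius r = 72.5/2 = 36.25 nm
Volume V = (4/3) * pi * r^3
V = (4/3) * pi * (36.25)^3
V = 199532.04 nm^3

199532.04


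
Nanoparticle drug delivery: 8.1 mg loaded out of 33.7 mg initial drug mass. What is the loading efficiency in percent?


Drug loading efficiency = (drug loaded / drug initial) * 100
DLE = 8.1 / 33.7 * 100
DLE = 0.2404 * 100
DLE = 24.04%

24.04


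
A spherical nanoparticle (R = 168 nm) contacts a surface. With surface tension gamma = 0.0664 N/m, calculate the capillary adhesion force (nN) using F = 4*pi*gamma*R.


Convert radius: R = 168 nm = 1.68e-07 m
F = 4 * pi * gamma * R
F = 4 * pi * 0.0664 * 1.68e-07
F = 1.4018e-07 N = 140.1804 nN

140.1804


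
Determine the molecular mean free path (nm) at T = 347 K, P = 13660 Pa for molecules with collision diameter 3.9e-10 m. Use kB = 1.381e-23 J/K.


Mean free path: lambda = kB*T / (sqrt(2) * pi * d^2 * P)
lambda = 1.381e-23 * 347 / (sqrt(2) * pi * (3.9e-10)^2 * 13660)
lambda = 5.19133e-07 m
lambda = 519.13 nm

519.13


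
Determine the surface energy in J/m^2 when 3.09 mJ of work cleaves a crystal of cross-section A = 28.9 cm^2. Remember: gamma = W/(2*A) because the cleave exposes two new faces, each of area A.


Convert: A = 28.9 cm^2 = 0.00289 m^2, W = 3.09 mJ = 0.00309 J
Cleaving exposes two faces of area A, so total new surface = 2*A and gamma = W / (2*A)
gamma = 0.00309 / (2 * 0.00289)
gamma = 0.535 J/m^2

0.535


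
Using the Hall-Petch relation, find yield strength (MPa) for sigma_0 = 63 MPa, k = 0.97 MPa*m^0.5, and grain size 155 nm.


d = 155 nm = 1.55e-07 m
sqrt(d) = 0.0003937004
Hall-Petch contribution = k / sqrt(d) = 0.97 / 0.0003937004 = 2463.8 MPa
sigma = sigma_0 + k/sqrt(d) = 63 + 2463.8 = 2526.8 MPa

2526.8


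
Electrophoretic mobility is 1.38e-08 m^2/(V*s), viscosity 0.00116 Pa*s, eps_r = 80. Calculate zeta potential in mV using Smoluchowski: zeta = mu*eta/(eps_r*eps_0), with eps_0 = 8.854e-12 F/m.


Smoluchowski equation: zeta = mu * eta / (eps_r * eps_0)
zeta = 1.38e-08 * 0.00116 / (80 * 8.854e-12)
zeta = 0.0226 V = 22.6 mV

22.6


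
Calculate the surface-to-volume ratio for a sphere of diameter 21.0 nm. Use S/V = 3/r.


Radius r = 21.0/2 = 10.5 nm
S/V = 3 / r = 3 / 10.5
S/V = 0.2857 nm^-1

0.2857


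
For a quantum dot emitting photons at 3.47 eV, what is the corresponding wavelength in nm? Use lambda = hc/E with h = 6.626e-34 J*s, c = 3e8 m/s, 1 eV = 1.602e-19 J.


Convert energy: E = 3.47 eV = 3.47 * 1.602e-19 = 5.55894e-19 J
lambda = h*c / E = 6.626e-34 * 3e8 / 5.55894e-19
lambda = 3.57586e-07 m = 357.6 nm

357.6


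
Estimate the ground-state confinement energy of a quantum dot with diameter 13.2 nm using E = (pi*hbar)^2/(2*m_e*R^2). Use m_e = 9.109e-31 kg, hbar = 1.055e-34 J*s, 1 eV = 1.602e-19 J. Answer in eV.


Radius R = 13.2/2 = 6.6 nm = 6.6e-09 m
E = (pi * 1.055e-34)^2 / (2 * 9.109e-31 * (6.6e-09)^2)
E(J) = 1.38425e-21
E = E(J) / 1.602e-19 = 0.0086 eV

0.0086


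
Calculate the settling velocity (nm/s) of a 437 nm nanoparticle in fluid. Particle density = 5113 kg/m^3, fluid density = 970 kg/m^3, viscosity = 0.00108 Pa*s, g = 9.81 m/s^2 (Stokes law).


Radius R = 437/2 nm = 2.185e-07 m
Density difference = 5113 - 970 = 4143 kg/m^3
v = 2 * R^2 * (rho_p - rho_f) * g / (9 * eta)
v = 2 * (2.185e-07)^2 * 4143 * 9.81 / (9 * 0.00108)
v = 3.99255e-07 m/s = 399.2552 nm/s

399.2552


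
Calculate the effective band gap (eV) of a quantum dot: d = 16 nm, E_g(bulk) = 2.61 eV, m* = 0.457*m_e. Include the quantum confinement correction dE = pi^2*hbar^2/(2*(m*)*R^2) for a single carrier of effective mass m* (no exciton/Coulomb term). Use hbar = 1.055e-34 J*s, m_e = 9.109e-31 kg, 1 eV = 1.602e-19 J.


Radius R = 16/2 nm = 8e-09 m
Confinement energy dE = pi^2 * hbar^2 / (2 * m_eff * m_e * R^2)
dE = pi^2 * (1.055e-34)^2 / (2 * 0.457 * 9.109e-31 * (8e-09)^2) J, divided by 1.602e-19 J/eV
dE = 0.0129 eV
Total band gap = E_g(bulk) + dE = 2.61 + 0.0129 = 2.6229 eV

2.6229


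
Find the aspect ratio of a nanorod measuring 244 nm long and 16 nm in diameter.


Aspect ratio AR = length / diameter
AR = 244 / 16
AR = 15.25

15.25


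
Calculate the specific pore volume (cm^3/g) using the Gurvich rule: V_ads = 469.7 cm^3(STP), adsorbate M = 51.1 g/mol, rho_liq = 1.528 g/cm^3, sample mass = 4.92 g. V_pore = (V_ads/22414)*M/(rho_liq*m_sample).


Moles adsorbed n = V_ads / 22414 = 469.7 / 22414 = 2.095565e-02 mol
Liquid volume V_liq = n * M / rho_liq = 2.095565e-02 * 51.1 / 1.528 = 0.70081 cm^3
Specific pore volume V_pore = V_liq / m_sample = 0.70081 / 4.92
V_pore = 0.1424 cm^3/g

0.1424


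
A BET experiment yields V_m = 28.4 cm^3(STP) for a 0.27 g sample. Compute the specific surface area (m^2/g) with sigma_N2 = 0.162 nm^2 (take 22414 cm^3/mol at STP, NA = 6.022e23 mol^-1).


Number of moles in monolayer = V_m / 22414 = 28.4 / 22414 = 0.00126707
Number of molecules = moles * NA = 0.00126707 * 6.022e23
SA = molecules * sigma / mass
SA = (28.4 / 22414) * 6.022e23 * 0.162e-18 / 0.27
SA = 457.8 m^2/g

457.8


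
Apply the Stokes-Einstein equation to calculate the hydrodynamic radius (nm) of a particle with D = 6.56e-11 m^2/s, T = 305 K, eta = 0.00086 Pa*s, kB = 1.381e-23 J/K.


Stokes-Einstein: R = kB*T / (6*pi*eta*D)
R = 1.381e-23 * 305 / (6 * pi * 0.00086 * 6.56e-11)
R = 3.96087e-09 m = 3.96 nm

3.96


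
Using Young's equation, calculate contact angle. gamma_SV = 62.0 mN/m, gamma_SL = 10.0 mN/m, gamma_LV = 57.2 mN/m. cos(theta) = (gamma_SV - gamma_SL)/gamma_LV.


cos(theta) = (gamma_SV - gamma_SL) / gamma_LV
cos(theta) = (62.0 - 10.0) / 57.2
cos(theta) = 0.909091
theta = arccos(0.909091) = 24.62 degrees

24.62


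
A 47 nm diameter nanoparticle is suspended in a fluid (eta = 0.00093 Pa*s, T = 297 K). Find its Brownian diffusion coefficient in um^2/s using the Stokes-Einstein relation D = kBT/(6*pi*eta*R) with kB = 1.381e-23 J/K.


Radius R = 47/2 = 23.5 nm = 2.35e-08 m
D = kB*T / (6*pi*eta*R)
D = 1.381e-23 * 297 / (6 * pi * 0.00093 * 2.35e-08)
D = 9.95631e-12 m^2/s = 9.956 um^2/s

9.956


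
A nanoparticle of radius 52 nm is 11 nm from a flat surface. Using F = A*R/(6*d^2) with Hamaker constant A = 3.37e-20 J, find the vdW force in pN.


Convert to SI: R = 52 nm = 5.2e-08 m, d = 11 nm = 1.1e-08 m
F = A * R / (6 * d^2)
F = 3.37e-20 * 5.2e-08 / (6 * (1.1e-08)^2)
F = 2.41377e-12 N = 2.414 pN

2.414


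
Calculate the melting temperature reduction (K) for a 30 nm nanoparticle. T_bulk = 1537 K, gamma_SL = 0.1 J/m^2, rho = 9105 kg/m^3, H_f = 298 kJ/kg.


Radius R = 30/2 = 15 nm = 1.5e-08 m
Convert H_f = 298 kJ/kg = 298000 J/kg
dT = 2 * gamma_SL * T_bulk / (rho * H_f * R)
dT = 2 * 0.1 * 1537 / (9105 * 298000 * 1.5e-08)
dT = 7.6 K

7.6


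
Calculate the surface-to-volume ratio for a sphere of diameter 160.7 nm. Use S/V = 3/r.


Radius r = 160.7/2 = 80.35 nm
S/V = 3 / r = 3 / 80.35
S/V = 0.0373 nm^-1

0.0373


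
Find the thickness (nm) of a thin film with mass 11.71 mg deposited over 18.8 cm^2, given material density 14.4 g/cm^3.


Convert: m = 11.71 mg = 1.1710e-05 kg, A = 18.8 cm^2 = 1.8800e-03 m^2, rho = 14.4 g/cm^3 = 14400 kg/m^3
t = m / (A * rho)
t = 1.1710e-05 / (1.8800e-03 * 14400)
t = 4.3255e-07 m = 432.6 nm

432.6


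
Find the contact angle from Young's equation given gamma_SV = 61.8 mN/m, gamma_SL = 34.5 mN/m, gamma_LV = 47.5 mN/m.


cos(theta) = (gamma_SV - gamma_SL) / gamma_LV
cos(theta) = (61.8 - 34.5) / 47.5
cos(theta) = 0.574737
theta = arccos(0.574737) = 54.92 degrees

54.92


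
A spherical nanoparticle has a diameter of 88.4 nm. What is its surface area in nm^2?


Radius r = 88.4/2 = 44.2 nm
Surface area SA = 4 * pi * r^2
SA = 4 * pi * (44.2)^2
SA = 24550.16 nm^2

24550.16


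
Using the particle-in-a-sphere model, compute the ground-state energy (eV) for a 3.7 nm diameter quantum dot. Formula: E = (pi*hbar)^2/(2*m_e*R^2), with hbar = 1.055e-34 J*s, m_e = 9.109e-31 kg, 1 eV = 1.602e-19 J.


Radius R = 3.7/2 = 1.85 nm = 1.85e-09 m
E = (pi * 1.055e-34)^2 / (2 * 9.109e-31 * (1.85e-09)^2)
E(J) = 1.76182e-20
E = E(J) / 1.602e-19 = 0.11 eV

0.11
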